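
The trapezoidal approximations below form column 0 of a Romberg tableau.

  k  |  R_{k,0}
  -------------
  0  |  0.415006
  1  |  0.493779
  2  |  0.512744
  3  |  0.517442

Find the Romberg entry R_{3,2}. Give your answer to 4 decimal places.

0.5190

Richardson extrapolation on the trapezoidal column (denominator 4−1=3):
R_{2,1} = (4·0.512744 − 0.493779) / 3 = 0.519066
R_{3,1} = 0.517442 + (0.517442 − 0.512744)/3 = 0.519008
R_{3,2} = (16·0.519008 − 0.519066) / 15 = 0.519004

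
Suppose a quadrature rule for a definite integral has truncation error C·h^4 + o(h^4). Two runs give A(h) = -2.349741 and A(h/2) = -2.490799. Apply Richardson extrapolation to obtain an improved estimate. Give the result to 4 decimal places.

Extrapolated value = (16·A(h/2) − A(h)) / (16 − 1)
= (16·(-2.490799) − (-2.349741)) / 15
= -37.503043 / 15 = -2.500203

-2.5002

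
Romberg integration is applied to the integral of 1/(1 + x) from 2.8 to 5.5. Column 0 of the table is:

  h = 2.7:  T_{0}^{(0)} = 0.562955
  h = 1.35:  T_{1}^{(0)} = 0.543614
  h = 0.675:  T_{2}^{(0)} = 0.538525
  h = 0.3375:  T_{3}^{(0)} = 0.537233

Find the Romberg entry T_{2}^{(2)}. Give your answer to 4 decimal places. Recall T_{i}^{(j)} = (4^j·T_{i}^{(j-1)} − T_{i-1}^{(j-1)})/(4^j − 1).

0.5368

Richardson extrapolation on the trapezoidal column (denominator 4−1=3):
T_{1}^{(1)} = (4·0.543614 − 0.562955) / 3 = 0.537167
T_{2}^{(1)} = 0.538525 + (0.538525 − 0.543614)/3 = 0.536829
T_{2}^{(2)} = (16·0.536829 − 0.537167) / 15 = 0.536806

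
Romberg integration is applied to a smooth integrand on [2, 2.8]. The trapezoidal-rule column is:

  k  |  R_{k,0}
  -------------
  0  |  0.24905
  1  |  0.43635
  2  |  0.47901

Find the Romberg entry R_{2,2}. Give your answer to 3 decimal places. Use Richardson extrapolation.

Richardson extrapolation on the trapezoidal column (denominator 4−1=3):
R_{1,1} = 0.43635 + (0.43635 − 0.24905)/3 = 0.49878
R_{2,1} = (4·0.47901 − 0.43635) / 3 = 0.49323
R_{2,2} = (16·0.49323 − 0.49878) / 15 = 0.49286

0.493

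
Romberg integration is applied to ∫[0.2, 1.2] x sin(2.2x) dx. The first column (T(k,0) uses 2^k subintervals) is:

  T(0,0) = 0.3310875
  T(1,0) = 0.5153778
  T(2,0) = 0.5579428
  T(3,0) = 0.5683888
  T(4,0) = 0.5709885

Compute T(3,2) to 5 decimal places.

Richardson extrapolation on the trapezoidal column (denominator 4−1=3):
T(2,1) = (4·0.5579428 − 0.5153778) / 3 = 0.5721311
T(3,1) = (4·0.5683888 − 0.5579428) / 3 = 0.5718708
T(3,2) = (16·0.5718708 − 0.5721311) / 15 = 0.5718534
(Column j=1 coincides with Simpson's rule on the same nodes.)

0.57185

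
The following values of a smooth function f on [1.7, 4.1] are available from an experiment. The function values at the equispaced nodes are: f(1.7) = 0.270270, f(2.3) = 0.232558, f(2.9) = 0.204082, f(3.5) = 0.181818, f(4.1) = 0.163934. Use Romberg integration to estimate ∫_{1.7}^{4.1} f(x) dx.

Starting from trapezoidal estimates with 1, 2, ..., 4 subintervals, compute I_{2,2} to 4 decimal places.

I_{0,0} (trapezoid, 1 panel, h=2.4000): 0.521045
I_{1,0} (trapezoid, 2 panels, h=1.2000): 0.505421
I_{2,0} (trapezoid, 4 panels, h=0.6000): 0.501336
I_{1,1} = 0.505421 + (0.505421 − 0.521045)/3 = 0.500213
I_{2,1} = 0.501336 + (0.501336 − 0.505421)/3 = 0.499974
I_{2,2} = 0.499974 + (0.499974 − 0.500213)/15 = 0.499958

0.5000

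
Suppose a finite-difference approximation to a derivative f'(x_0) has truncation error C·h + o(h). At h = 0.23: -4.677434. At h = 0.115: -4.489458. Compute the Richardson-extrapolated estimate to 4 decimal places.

The leading error scales as h; refining by a factor of 2 reduces it by 2^1 = 2.
Extrapolated value = (2·A(h/2) − A(h)) / (2 − 1)
= (2·(-4.489458) − (-4.677434)) / 1
= -4.301482 / 1 = -4.301482

-4.3015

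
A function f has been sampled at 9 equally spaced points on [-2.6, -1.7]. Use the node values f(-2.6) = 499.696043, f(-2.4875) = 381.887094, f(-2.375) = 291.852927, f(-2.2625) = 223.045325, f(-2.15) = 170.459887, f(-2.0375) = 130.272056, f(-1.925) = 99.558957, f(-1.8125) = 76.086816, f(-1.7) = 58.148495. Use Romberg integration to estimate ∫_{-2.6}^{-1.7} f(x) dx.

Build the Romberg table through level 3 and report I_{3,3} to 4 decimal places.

184.7479

I_{0,0} (trapezoid, 1 panel, h=0.9000): 251.030042
I_{1,0} (trapezoid, 2 panels, h=0.4500): 202.221970
I_{2,0} (trapezoid, 4 panels, h=0.2250): 189.178659
I_{3,0} (trapezoid, 8 panels, h=0.1125): 185.859600
I_{1,1} = 202.221970 + (202.221970 − 251.030042)/3 = 185.952613
I_{2,1} = 189.178659 + (189.178659 − 202.221970)/3 = 184.830889
I_{3,1} = 185.859600 + (185.859600 − 189.178659)/3 = 184.753247
I_{2,2} = 184.830889 + (184.830889 − 185.952613)/15 = 184.756107
I_{3,2} = 184.753247 + (184.753247 − 184.830889)/15 = 184.748071
I_{3,3} = 184.748071 + (184.748071 − 184.756107)/63 = 184.747943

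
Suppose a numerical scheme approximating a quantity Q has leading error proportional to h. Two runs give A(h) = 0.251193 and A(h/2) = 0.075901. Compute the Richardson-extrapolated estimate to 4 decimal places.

-0.0994

Extrapolated value = (2·A(h/2) − A(h)) / (2 − 1)
= (2·0.075901 − 0.251193) / 1
= -0.099391 / 1 = -0.099391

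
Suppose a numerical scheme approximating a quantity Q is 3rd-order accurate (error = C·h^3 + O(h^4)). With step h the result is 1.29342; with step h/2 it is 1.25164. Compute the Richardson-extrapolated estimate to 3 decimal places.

1.246

The leading error scales as h^3; refining by a factor of 2 reduces it by 2^3 = 8.
Extrapolated value = (8·A(h/2) − A(h)) / (8 − 1)
= (8·1.25164 − 1.29342) / 7
= 8.71970 / 7 = 1.24567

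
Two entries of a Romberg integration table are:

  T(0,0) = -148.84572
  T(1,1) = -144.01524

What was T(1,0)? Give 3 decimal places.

From T(1,1) = (4·T(1,0) − T(0,0))/3, solve for T(1,0):
4·T(1,0) = 3·(-144.01524) + (-148.84572) = -580.89144
T(1,0) = -145.22286

-145.223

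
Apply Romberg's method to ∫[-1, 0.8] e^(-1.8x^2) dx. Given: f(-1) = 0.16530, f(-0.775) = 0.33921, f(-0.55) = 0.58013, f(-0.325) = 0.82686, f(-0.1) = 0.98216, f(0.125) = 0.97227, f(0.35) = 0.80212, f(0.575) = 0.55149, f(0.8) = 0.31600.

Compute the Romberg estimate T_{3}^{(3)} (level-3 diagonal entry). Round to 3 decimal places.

1.198

T_{0}^{(0)} (trapezoid, 1 panel, h=1.8000): 0.43317
T_{1}^{(0)} (trapezoid, 2 panels, h=0.9000): 1.10053
T_{2}^{(0)} (trapezoid, 4 panels, h=0.4500): 1.17228
T_{3}^{(0)} (trapezoid, 8 panels, h=0.2250): 1.19135
T_{1}^{(1)} = 1.10053 + (1.10053 − 0.43317)/3 = 1.32298
T_{2}^{(1)} = 1.17228 + (1.17228 − 1.10053)/3 = 1.19620
T_{3}^{(1)} = 1.19135 + (1.19135 − 1.17228)/3 = 1.19771
T_{2}^{(2)} = 1.19620 + (1.19620 − 1.32298)/15 = 1.18775
T_{3}^{(2)} = 1.19771 + (1.19771 − 1.19620)/15 = 1.19781
T_{3}^{(3)} = 1.19781 + (1.19781 − 1.18775)/63 = 1.19797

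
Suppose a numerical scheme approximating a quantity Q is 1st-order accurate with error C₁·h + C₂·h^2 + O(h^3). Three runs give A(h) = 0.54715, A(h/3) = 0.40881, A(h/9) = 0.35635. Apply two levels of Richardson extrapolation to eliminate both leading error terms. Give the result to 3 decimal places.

0.329

First eliminate the h term (factor 3^1 = 3):
  B₁ = (3·0.40881 − 0.54715)/2 = 0.33964
  B₂ = (3·0.35635 − 0.40881)/2 = 0.33012
Then eliminate the h^2 term (factor 3^2 = 9):
  (9·0.33012 − 0.33964)/8 = 0.32893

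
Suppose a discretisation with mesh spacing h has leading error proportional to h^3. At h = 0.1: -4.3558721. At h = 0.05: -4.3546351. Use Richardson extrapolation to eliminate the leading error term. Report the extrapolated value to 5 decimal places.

-4.35446

Extrapolated value = (8·A(h/2) − A(h)) / (8 − 1)
= (8·(-4.3546351) − (-4.3558721)) / 7
= -30.4812087 / 7 = -4.3544584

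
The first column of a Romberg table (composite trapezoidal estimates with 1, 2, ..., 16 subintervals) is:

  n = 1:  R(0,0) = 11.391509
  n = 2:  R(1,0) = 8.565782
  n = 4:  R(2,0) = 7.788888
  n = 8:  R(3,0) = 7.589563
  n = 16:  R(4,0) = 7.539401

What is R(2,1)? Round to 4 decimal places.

7.5299

R(2,1) = (4·7.788888 − 8.565782) / 3 = 7.529923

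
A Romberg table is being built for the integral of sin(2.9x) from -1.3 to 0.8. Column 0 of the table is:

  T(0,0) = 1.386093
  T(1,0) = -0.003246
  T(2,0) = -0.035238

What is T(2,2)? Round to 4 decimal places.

-0.0179

Richardson extrapolation on the trapezoidal column (denominator 4−1=3):
T(1,1) = -0.003246 + (-0.003246 − 1.386093)/3 = -0.466359
T(2,1) = -0.035238 + (-0.035238 − (-0.003246))/3 = -0.045902
T(2,2) = -0.045902 + (-0.045902 − (-0.466359))/15 = -0.017872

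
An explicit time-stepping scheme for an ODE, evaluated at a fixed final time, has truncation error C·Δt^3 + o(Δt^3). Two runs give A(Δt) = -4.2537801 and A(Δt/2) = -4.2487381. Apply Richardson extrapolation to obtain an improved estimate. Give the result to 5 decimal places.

Extrapolated value = (8·A(Δt/2) − A(Δt)) / (8 − 1)
= (8·(-4.2487381) − (-4.2537801)) / 7
= -29.7361247 / 7 = -4.2480178

-4.24802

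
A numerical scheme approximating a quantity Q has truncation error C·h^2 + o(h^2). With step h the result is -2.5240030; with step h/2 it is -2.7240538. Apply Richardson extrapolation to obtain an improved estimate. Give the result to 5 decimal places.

-2.79074

The leading error scales as h^2; refining by a factor of 2 reduces it by 2^2 = 4.
Extrapolated value = (4·A(h/2) − A(h)) / (4 − 1)
= (4·(-2.7240538) − (-2.5240030)) / 3
= -8.3722122 / 3 = -2.7907374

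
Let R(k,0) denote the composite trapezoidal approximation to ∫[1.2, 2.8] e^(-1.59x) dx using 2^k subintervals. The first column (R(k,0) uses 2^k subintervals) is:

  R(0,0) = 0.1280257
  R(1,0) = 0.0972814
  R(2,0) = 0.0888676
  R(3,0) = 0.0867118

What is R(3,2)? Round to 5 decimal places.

0.08599

Richardson extrapolation on the trapezoidal column (denominator 4−1=3):
R(2,1) = 0.0888676 + (0.0888676 − 0.0972814)/3 = 0.0860630
R(3,1) = 0.0867118 + (0.0867118 − 0.0888676)/3 = 0.0859932
R(3,2) = 0.0859932 + (0.0859932 − 0.0860630)/15 = 0.0859885
(Column j=1 coincides with Simpson's rule on the same nodes.)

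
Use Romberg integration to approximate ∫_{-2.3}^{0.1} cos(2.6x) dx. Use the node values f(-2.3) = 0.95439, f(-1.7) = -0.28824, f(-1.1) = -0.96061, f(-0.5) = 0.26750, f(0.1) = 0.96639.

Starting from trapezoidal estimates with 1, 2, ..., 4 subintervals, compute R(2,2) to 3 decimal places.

0.033

R(0,0) (trapezoid, 1 panel, h=2.4000): 2.30494
R(1,0) (trapezoid, 2 panels, h=1.2000): -0.00026
R(2,0) (trapezoid, 4 panels, h=0.6000): -0.01258
R(1,1) = -0.00026 + (-0.00026 − 2.30494)/3 = -0.76866
R(2,1) = -0.01258 + (-0.01258 − (-0.00026))/3 = -0.01669
R(2,2) = -0.01669 + (-0.01669 − (-0.76866))/15 = 0.03344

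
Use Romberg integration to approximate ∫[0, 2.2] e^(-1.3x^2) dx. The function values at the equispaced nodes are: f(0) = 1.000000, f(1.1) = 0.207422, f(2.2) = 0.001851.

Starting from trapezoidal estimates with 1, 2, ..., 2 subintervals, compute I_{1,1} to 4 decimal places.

I_{0,0} (trapezoid, 1 panel, h=2.2000): 1.102036
I_{1,0} (trapezoid, 2 panels, h=1.1000): 0.779182
I_{1,1} = 0.779182 + (0.779182 − 1.102036)/3 = 0.671564

0.6716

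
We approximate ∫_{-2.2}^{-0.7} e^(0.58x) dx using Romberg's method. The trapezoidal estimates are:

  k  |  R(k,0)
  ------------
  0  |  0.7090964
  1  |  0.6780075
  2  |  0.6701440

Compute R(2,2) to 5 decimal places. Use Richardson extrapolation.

Richardson extrapolation on the trapezoidal column (denominator 4−1=3):
R(1,1) = (4·0.6780075 − 0.7090964) / 3 = 0.6676445
R(2,1) = 0.6701440 + (0.6701440 − 0.6780075)/3 = 0.6675228
R(2,2) = 0.6675228 + (0.6675228 − 0.6676445)/15 = 0.6675147
(Column j=1 coincides with Simpson's rule on the same nodes.)

0.66751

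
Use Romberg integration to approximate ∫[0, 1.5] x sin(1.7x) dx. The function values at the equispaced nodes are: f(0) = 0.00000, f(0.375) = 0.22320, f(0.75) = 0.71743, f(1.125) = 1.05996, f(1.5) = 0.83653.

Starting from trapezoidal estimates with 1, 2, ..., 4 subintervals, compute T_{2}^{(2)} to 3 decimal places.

0.925

T_{0}^{(0)} (trapezoid, 1 panel, h=1.5000): 0.62740
T_{1}^{(0)} (trapezoid, 2 panels, h=0.7500): 0.85177
T_{2}^{(0)} (trapezoid, 4 panels, h=0.3750): 0.90707
T_{1}^{(1)} = 0.85177 + (0.85177 − 0.62740)/3 = 0.92656
T_{2}^{(1)} = 0.90707 + (0.90707 − 0.85177)/3 = 0.92550
T_{2}^{(2)} = 0.92550 + (0.92550 − 0.92656)/15 = 0.92543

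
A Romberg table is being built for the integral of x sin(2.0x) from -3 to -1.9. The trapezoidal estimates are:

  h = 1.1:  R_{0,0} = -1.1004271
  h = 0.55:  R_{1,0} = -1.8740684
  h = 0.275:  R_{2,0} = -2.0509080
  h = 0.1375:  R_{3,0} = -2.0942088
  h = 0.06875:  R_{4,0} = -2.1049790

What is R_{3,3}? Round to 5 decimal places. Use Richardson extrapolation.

-2.10856

R_{1,1} = -1.8740684 + (-1.8740684 − (-1.1004271))/3 = -2.1319488
R_{2,1} = -2.0509080 + (-2.0509080 − (-1.8740684))/3 = -2.1098545
R_{3,1} = -2.0942088 + (-2.0942088 − (-2.0509080))/3 = -2.1086424
R_{2,2} = -2.1098545 + (-2.1098545 − (-2.1319488))/15 = -2.1083815
R_{3,2} = (16·(-2.1086424) − (-2.1098545)) / 15 = -2.1085616
R_{3,3} = (64·(-2.1085616) − (-2.1083815)) / 63 = -2.1085645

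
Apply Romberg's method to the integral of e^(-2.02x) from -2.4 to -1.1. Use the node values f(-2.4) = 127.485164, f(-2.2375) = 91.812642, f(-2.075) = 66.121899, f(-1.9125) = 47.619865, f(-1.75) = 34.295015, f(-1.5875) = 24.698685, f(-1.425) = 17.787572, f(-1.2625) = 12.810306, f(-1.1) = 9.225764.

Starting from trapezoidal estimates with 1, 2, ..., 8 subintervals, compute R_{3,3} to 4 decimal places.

R_{0,0} (trapezoid, 1 panel, h=1.3000): 88.862103
R_{1,0} (trapezoid, 2 panels, h=0.6500): 66.722811
R_{2,0} (trapezoid, 4 panels, h=0.3250): 60.631984
R_{3,0} (trapezoid, 8 panels, h=0.1625): 59.068985
R_{1,1} = 66.722811 + (66.722811 − 88.862103)/3 = 59.343047
R_{2,1} = 60.631984 + (60.631984 − 66.722811)/3 = 58.601708
R_{3,1} = 59.068985 + (59.068985 − 60.631984)/3 = 58.547985
R_{2,2} = 58.601708 + (58.601708 − 59.343047)/15 = 58.552285
R_{3,2} = 58.547985 + (58.547985 − 58.601708)/15 = 58.544403
R_{3,3} = 58.544403 + (58.544403 − 58.552285)/63 = 58.544278

58.5443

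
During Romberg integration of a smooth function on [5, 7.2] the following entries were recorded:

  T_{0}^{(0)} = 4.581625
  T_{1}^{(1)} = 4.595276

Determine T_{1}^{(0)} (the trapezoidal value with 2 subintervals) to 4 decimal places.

4.5919

From T_{1}^{(1)} = (4·T_{1}^{(0)} − T_{0}^{(0)})/3, solve for T_{1}^{(0)}:
4·T_{1}^{(0)} = 3·4.595276 + 4.581625 = 18.367453
T_{1}^{(0)} = 4.591863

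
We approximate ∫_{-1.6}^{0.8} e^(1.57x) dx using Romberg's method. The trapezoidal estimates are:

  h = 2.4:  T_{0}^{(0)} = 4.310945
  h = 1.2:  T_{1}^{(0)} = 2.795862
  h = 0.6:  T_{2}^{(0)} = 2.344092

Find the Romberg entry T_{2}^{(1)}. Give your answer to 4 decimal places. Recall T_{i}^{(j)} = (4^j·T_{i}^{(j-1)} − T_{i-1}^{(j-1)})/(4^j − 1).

T_{2}^{(1)} = 2.344092 + (2.344092 − 2.795862)/3 = 2.193502

2.1935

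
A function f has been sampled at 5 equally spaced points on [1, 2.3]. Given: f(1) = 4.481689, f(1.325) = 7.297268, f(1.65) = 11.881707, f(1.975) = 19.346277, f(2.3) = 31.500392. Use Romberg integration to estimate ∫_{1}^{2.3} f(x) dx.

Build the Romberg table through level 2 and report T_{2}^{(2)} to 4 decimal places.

T_{0}^{(0)} (trapezoid, 1 panel, h=1.3000): 23.388353
T_{1}^{(0)} (trapezoid, 2 panels, h=0.6500): 19.417286
T_{2}^{(0)} (trapezoid, 4 panels, h=0.3250): 18.367795
T_{1}^{(1)} = 19.417286 + (19.417286 − 23.388353)/3 = 18.093597
T_{2}^{(1)} = 18.367795 + (18.367795 − 19.417286)/3 = 18.017965
T_{2}^{(2)} = 18.017965 + (18.017965 − 18.093597)/15 = 18.012923

18.0129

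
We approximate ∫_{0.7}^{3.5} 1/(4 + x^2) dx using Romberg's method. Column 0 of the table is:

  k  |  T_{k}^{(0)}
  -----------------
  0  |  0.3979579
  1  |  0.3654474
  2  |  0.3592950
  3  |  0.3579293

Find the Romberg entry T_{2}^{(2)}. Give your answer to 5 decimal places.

Richardson extrapolation on the trapezoidal column (denominator 4−1=3):
T_{1}^{(1)} = (4·0.3654474 − 0.3979579) / 3 = 0.3546106
T_{2}^{(1)} = 0.3592950 + (0.3592950 − 0.3654474)/3 = 0.3572442
T_{2}^{(2)} = (16·0.3572442 − 0.3546106) / 15 = 0.3574198

0.35742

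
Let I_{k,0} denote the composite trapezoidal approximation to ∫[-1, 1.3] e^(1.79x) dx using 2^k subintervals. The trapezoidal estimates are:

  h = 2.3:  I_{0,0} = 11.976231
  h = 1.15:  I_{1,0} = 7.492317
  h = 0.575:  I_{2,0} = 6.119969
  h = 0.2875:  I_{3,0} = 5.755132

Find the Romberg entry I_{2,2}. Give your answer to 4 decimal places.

5.6402

I_{1,1} = (4·7.492317 − 11.976231) / 3 = 5.997679
I_{2,1} = 6.119969 + (6.119969 − 7.492317)/3 = 5.662520
I_{2,2} = (16·5.662520 − 5.997679) / 15 = 5.640176
(Column j=1 coincides with Simpson's rule on the same nodes.)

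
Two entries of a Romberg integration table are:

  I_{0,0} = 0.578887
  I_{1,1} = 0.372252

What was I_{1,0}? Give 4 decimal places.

From I_{1,1} = (4·I_{1,0} − I_{0,0})/3, solve for I_{1,0}:
4·I_{1,0} = 3·0.372252 + 0.578887 = 1.695643
I_{1,0} = 0.423911

0.4239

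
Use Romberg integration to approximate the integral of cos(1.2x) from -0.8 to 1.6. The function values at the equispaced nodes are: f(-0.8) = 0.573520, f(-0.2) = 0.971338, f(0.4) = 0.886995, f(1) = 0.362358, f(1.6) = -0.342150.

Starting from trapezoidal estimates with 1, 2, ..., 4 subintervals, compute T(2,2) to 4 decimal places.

1.4651

T(0,0) (trapezoid, 1 panel, h=2.4000): 0.277644
T(1,0) (trapezoid, 2 panels, h=1.2000): 1.203216
T(2,0) (trapezoid, 4 panels, h=0.6000): 1.401826
T(1,1) = 1.203216 + (1.203216 − 0.277644)/3 = 1.511740
T(2,1) = 1.401826 + (1.401826 − 1.203216)/3 = 1.468029
T(2,2) = 1.468029 + (1.468029 − 1.511740)/15 = 1.465115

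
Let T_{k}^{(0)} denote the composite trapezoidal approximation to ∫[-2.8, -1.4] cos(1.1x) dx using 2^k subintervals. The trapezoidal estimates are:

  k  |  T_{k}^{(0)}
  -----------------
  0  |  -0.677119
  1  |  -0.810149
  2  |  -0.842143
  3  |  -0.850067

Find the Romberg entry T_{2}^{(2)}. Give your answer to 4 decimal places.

-0.8527

Richardson extrapolation on the trapezoidal column (denominator 4−1=3):
T_{1}^{(1)} = -0.810149 + (-0.810149 − (-0.677119))/3 = -0.854492
T_{2}^{(1)} = -0.842143 + (-0.842143 − (-0.810149))/3 = -0.852808
T_{2}^{(2)} = -0.852808 + (-0.852808 − (-0.854492))/15 = -0.852696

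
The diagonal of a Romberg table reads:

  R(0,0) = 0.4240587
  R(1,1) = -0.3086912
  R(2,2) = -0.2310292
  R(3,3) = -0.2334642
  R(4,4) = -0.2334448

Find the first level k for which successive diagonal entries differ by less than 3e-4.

k = 4

|R(1,1) − R(0,0)| = 0.7327499 ≥ 3e-4
|R(2,2) − R(1,1)| = 0.0776620 ≥ 3e-4
|R(3,3) − R(2,2)| = 0.0024350 ≥ 3e-4
|R(4,4) − R(3,3)| = 0.0000194 < 3e-4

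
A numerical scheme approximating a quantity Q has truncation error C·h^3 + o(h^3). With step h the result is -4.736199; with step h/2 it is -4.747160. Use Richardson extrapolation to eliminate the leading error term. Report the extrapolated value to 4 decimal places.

-4.7487

The leading error scales as h^3; refining by a factor of 2 reduces it by 2^3 = 8.
Extrapolated value = (8·A(h/2) − A(h)) / (8 − 1)
= (8·(-4.747160) − (-4.736199)) / 7
= -33.241081 / 7 = -4.748726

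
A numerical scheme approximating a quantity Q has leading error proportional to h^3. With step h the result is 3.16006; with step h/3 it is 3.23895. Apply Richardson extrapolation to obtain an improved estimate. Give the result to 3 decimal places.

3.242

The leading error scales as h^3; refining by a factor of 3 reduces it by 3^3 = 27.
Extrapolated value = (27·A(h/3) − A(h)) / (27 − 1)
= (27·3.23895 − 3.16006) / 26
= 84.29159 / 26 = 3.24198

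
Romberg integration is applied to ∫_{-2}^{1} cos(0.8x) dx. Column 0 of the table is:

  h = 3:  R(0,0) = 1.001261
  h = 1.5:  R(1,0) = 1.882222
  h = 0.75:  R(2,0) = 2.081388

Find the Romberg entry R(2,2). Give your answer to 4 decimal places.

R(1,1) = (4·1.882222 − 1.001261) / 3 = 2.175876
R(2,1) = (4·2.081388 − 1.882222) / 3 = 2.147777
R(2,2) = 2.147777 + (2.147777 − 2.175876)/15 = 2.145904

2.1459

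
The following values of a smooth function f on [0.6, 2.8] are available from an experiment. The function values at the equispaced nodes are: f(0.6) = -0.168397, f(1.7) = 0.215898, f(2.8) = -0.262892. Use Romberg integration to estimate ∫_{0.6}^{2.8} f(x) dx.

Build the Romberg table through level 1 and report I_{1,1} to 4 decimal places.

I_{0,0} (trapezoid, 1 panel, h=2.2000): -0.474418
I_{1,0} (trapezoid, 2 panels, h=1.1000): 0.000279
I_{1,1} = 0.000279 + (0.000279 − (-0.474418))/3 = 0.158511

0.1585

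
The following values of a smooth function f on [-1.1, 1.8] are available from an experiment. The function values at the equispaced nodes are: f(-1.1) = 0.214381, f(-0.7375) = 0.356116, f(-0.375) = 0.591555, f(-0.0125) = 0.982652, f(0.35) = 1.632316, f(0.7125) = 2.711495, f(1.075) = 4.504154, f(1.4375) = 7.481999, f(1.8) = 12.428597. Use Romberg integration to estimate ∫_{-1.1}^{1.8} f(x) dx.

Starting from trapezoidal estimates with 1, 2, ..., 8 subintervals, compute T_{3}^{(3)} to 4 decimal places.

8.7245

T_{0}^{(0)} (trapezoid, 1 panel, h=2.9000): 18.332318
T_{1}^{(0)} (trapezoid, 2 panels, h=1.4500): 11.533017
T_{2}^{(0)} (trapezoid, 4 panels, h=0.7250): 9.460898
T_{3}^{(0)} (trapezoid, 8 panels, h=0.3625): 8.910894
T_{1}^{(1)} = 11.533017 + (11.533017 − 18.332318)/3 = 9.266583
T_{2}^{(1)} = 9.460898 + (9.460898 − 11.533017)/3 = 8.770192
T_{3}^{(1)} = 8.910894 + (8.910894 − 9.460898)/3 = 8.727559
T_{2}^{(2)} = 8.770192 + (8.770192 − 9.266583)/15 = 8.737099
T_{3}^{(2)} = 8.727559 + (8.727559 − 8.770192)/15 = 8.724717
T_{3}^{(3)} = 8.724717 + (8.724717 − 8.737099)/63 = 8.724520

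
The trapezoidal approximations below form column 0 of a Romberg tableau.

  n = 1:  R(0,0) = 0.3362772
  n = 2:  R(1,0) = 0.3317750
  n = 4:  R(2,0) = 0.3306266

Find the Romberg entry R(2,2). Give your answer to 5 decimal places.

0.33024

Richardson extrapolation on the trapezoidal column (denominator 4−1=3):
R(1,1) = 0.3317750 + (0.3317750 − 0.3362772)/3 = 0.3302743
R(2,1) = (4·0.3306266 − 0.3317750) / 3 = 0.3302438
R(2,2) = 0.3302438 + (0.3302438 − 0.3302743)/15 = 0.3302418
(Column j=1 coincides with Simpson's rule on the same nodes.)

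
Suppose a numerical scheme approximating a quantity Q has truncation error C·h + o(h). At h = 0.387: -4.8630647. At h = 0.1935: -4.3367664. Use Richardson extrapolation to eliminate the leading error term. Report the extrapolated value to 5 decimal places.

-3.81047

Extrapolated value = (2·A(h/2) − A(h)) / (2 − 1)
= (2·(-4.3367664) − (-4.8630647)) / 1
= -3.8104681 / 1 = -3.8104681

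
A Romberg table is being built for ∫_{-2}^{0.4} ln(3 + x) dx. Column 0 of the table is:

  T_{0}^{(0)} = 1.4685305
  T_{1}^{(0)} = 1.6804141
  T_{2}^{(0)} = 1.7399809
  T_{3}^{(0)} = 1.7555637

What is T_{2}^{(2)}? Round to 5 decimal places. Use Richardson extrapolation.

1.76042

Richardson extrapolation on the trapezoidal column (denominator 4−1=3):
T_{1}^{(1)} = (4·1.6804141 − 1.4685305) / 3 = 1.7510420
T_{2}^{(1)} = (4·1.7399809 − 1.6804141) / 3 = 1.7598365
T_{2}^{(2)} = 1.7598365 + (1.7598365 − 1.7510420)/15 = 1.7604228
(Column j=1 coincides with Simpson's rule on the same nodes.)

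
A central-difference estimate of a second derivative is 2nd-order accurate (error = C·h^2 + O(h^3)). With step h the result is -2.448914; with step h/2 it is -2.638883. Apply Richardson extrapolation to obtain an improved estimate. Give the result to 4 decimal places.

-2.7022

Extrapolated value = (4·A(h/2) − A(h)) / (4 − 1)
= (4·(-2.638883) − (-2.448914)) / 3
= -8.106618 / 3 = -2.702206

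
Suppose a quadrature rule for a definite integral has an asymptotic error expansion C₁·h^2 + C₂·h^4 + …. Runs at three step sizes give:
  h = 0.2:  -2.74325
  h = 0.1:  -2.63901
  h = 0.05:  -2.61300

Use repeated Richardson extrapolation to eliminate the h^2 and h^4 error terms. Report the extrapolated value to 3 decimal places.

First eliminate the h^2 term (factor 2^2 = 4):
  B₁ = (4·(-2.63901) − (-2.74325))/3 = -2.60426
  B₂ = (4·(-2.61300) − (-2.63901))/3 = -2.60433
Then eliminate the h^4 term (factor 2^4 = 16):
  (16·(-2.60433) − (-2.60426))/15 = -2.60433

-2.604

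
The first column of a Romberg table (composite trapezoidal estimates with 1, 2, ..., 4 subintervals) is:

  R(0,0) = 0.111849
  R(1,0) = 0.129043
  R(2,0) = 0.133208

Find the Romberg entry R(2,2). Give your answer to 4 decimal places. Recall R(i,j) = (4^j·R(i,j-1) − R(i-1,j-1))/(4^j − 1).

R(1,1) = 0.129043 + (0.129043 − 0.111849)/3 = 0.134774
R(2,1) = 0.133208 + (0.133208 − 0.129043)/3 = 0.134596
R(2,2) = (16·0.134596 − 0.134774) / 15 = 0.134584
(Column j=1 coincides with Simpson's rule on the same nodes.)

0.1346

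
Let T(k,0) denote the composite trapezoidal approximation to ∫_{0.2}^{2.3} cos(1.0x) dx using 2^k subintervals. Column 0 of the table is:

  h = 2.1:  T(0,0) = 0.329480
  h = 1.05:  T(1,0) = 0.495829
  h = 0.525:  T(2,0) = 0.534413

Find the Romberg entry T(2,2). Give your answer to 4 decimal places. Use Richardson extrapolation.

T(1,1) = 0.495829 + (0.495829 − 0.329480)/3 = 0.551279
T(2,1) = (4·0.534413 − 0.495829) / 3 = 0.547274
T(2,2) = (16·0.547274 − 0.551279) / 15 = 0.547007

0.5470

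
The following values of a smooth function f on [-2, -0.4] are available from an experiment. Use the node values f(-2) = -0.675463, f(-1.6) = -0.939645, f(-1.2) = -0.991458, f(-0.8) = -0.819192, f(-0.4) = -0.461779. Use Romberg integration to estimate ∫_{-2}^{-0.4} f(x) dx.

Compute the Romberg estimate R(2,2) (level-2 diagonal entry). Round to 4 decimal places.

R(0,0) (trapezoid, 1 panel, h=1.6000): -0.909794
R(1,0) (trapezoid, 2 panels, h=0.8000): -1.248063
R(2,0) (trapezoid, 4 panels, h=0.4000): -1.327566
R(1,1) = -1.248063 + (-1.248063 − (-0.909794))/3 = -1.360819
R(2,1) = -1.327566 + (-1.327566 − (-1.248063))/3 = -1.354067
R(2,2) = -1.354067 + (-1.354067 − (-1.360819))/15 = -1.353617

-1.3536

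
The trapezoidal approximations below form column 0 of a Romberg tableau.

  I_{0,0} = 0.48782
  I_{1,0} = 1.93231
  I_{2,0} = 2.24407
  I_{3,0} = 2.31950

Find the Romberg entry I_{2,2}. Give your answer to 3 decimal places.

Richardson extrapolation on the trapezoidal column (denominator 4−1=3):
I_{1,1} = 1.93231 + (1.93231 − 0.48782)/3 = 2.41381
I_{2,1} = 2.24407 + (2.24407 − 1.93231)/3 = 2.34799
I_{2,2} = 2.34799 + (2.34799 − 2.41381)/15 = 2.34360

2.344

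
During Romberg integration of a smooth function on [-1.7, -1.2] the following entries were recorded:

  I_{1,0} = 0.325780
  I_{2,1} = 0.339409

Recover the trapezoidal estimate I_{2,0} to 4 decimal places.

From I_{2,1} = (4·I_{2,0} − I_{1,0})/3, solve for I_{2,0}:
4·I_{2,0} = 3·0.339409 + 0.325780 = 1.344007
I_{2,0} = 0.336002

0.3360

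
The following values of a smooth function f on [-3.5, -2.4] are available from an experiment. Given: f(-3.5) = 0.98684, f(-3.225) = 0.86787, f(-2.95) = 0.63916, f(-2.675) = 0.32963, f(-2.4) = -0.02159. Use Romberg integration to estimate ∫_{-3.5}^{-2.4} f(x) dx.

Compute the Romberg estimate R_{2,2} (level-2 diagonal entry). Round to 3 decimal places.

R_{0,0} (trapezoid, 1 panel, h=1.1000): 0.53089
R_{1,0} (trapezoid, 2 panels, h=0.5500): 0.61698
R_{2,0} (trapezoid, 4 panels, h=0.2750): 0.63780
R_{1,1} = 0.61698 + (0.61698 − 0.53089)/3 = 0.64568
R_{2,1} = 0.63780 + (0.63780 − 0.61698)/3 = 0.64474
R_{2,2} = 0.64474 + (0.64474 − 0.64568)/15 = 0.64468

0.645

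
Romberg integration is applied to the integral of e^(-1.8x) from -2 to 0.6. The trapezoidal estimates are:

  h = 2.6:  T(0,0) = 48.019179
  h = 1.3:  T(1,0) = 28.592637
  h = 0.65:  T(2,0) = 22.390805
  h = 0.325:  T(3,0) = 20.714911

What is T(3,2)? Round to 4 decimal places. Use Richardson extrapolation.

20.1451

Richardson extrapolation on the trapezoidal column (denominator 4−1=3):
T(2,1) = (4·22.390805 − 28.592637) / 3 = 20.323528
T(3,1) = (4·20.714911 − 22.390805) / 3 = 20.156280
T(3,2) = 20.156280 + (20.156280 − 20.323528)/15 = 20.145130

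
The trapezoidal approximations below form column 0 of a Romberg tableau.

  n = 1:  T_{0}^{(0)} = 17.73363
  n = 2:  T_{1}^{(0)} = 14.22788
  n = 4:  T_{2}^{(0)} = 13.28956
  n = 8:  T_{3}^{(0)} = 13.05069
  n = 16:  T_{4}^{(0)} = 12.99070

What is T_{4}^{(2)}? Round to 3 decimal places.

T_{3}^{(1)} = (4·13.05069 − 13.28956) / 3 = 12.97107
T_{4}^{(1)} = (4·12.99070 − 13.05069) / 3 = 12.97070
T_{4}^{(2)} = 12.97070 + (12.97070 − 12.97107)/15 = 12.97068
(Column j=1 coincides with Simpson's rule on the same nodes.)

12.971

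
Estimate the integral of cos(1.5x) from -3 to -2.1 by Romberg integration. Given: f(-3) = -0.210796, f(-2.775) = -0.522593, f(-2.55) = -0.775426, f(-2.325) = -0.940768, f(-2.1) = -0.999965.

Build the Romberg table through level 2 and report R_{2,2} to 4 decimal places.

R_{0,0} (trapezoid, 1 panel, h=0.9000): -0.544842
R_{1,0} (trapezoid, 2 panels, h=0.4500): -0.621363
R_{2,0} (trapezoid, 4 panels, h=0.2250): -0.639938
R_{1,1} = -0.621363 + (-0.621363 − (-0.544842))/3 = -0.646870
R_{2,1} = -0.639938 + (-0.639938 − (-0.621363))/3 = -0.646130
R_{2,2} = -0.646130 + (-0.646130 − (-0.646870))/15 = -0.646081

-0.6461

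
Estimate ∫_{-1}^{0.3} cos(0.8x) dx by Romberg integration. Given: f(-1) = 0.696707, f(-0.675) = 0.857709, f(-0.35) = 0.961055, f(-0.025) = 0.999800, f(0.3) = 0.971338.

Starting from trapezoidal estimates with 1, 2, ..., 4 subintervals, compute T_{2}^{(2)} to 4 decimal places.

1.1938

T_{0}^{(0)} (trapezoid, 1 panel, h=1.3000): 1.084229
T_{1}^{(0)} (trapezoid, 2 panels, h=0.6500): 1.166800
T_{2}^{(0)} (trapezoid, 4 panels, h=0.3250): 1.187091
T_{1}^{(1)} = 1.166800 + (1.166800 − 1.084229)/3 = 1.194324
T_{2}^{(1)} = 1.187091 + (1.187091 − 1.166800)/3 = 1.193855
T_{2}^{(2)} = 1.193855 + (1.193855 − 1.194324)/15 = 1.193824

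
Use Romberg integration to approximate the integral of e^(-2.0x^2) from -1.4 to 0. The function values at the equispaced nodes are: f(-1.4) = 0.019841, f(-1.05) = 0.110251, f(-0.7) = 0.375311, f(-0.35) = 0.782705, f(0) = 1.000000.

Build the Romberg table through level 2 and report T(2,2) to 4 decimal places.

T(0,0) (trapezoid, 1 panel, h=1.4000): 0.713889
T(1,0) (trapezoid, 2 panels, h=0.7000): 0.619662
T(2,0) (trapezoid, 4 panels, h=0.3500): 0.622366
T(1,1) = 0.619662 + (0.619662 − 0.713889)/3 = 0.588253
T(2,1) = 0.622366 + (0.622366 − 0.619662)/3 = 0.623267
T(2,2) = 0.623267 + (0.623267 − 0.588253)/15 = 0.625601

0.6256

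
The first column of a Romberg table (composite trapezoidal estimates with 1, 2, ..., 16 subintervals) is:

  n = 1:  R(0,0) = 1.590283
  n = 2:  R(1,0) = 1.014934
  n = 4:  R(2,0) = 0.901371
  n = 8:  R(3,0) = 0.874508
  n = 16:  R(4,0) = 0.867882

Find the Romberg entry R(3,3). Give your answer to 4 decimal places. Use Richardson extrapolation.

R(1,1) = (4·1.014934 − 1.590283) / 3 = 0.823151
R(2,1) = (4·0.901371 − 1.014934) / 3 = 0.863517
R(3,1) = (4·0.874508 − 0.901371) / 3 = 0.865554
R(2,2) = 0.863517 + (0.863517 − 0.823151)/15 = 0.866208
R(3,2) = 0.865554 + (0.865554 − 0.863517)/15 = 0.865690
R(3,3) = (64·0.865690 − 0.866208) / 63 = 0.865682

0.8657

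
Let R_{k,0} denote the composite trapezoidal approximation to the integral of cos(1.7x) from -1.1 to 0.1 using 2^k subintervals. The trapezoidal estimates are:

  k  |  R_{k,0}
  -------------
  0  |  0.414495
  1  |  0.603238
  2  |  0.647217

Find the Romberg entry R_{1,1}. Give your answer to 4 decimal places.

Richardson extrapolation on the trapezoidal column (denominator 4−1=3):
R_{1,1} = (4·0.603238 − 0.414495) / 3 = 0.666152

0.6662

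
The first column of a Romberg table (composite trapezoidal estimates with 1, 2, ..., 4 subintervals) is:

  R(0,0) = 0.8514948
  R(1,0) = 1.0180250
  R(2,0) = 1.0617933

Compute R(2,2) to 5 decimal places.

R(1,1) = 1.0180250 + (1.0180250 − 0.8514948)/3 = 1.0735351
R(2,1) = (4·1.0617933 − 1.0180250) / 3 = 1.0763827
R(2,2) = (16·1.0763827 − 1.0735351) / 15 = 1.0765725

1.07657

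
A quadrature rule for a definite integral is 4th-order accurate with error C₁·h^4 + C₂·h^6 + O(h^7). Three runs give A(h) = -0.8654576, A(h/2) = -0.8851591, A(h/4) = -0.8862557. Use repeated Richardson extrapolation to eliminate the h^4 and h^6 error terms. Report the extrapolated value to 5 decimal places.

-0.88633

First eliminate the h^4 term (factor 2^4 = 16):
  B₁ = (16·(-0.8851591) − (-0.8654576))/15 = -0.8864725
  B₂ = (16·(-0.8862557) − (-0.8851591))/15 = -0.8863288
Then eliminate the h^6 term (factor 2^6 = 64):
  (64·(-0.8863288) − (-0.8864725))/63 = -0.8863265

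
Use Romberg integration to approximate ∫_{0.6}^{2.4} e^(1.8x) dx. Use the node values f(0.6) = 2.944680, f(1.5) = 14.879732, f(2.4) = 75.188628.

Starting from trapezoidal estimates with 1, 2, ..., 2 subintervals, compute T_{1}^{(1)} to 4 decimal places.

41.2957

T_{0}^{(0)} (trapezoid, 1 panel, h=1.8000): 70.319977
T_{1}^{(0)} (trapezoid, 2 panels, h=0.9000): 48.551747
T_{1}^{(1)} = 48.551747 + (48.551747 − 70.319977)/3 = 41.295670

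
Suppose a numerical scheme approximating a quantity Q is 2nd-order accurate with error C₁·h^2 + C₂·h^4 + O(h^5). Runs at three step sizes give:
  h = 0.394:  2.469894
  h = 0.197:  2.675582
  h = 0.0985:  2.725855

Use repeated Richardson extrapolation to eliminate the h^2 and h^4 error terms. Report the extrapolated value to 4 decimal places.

First eliminate the h^2 term (factor 2^2 = 4):
  B₁ = (4·2.675582 − 2.469894)/3 = 2.744145
  B₂ = (4·2.725855 − 2.675582)/3 = 2.742613
Then eliminate the h^4 term (factor 2^4 = 16):
  (16·2.742613 − 2.744145)/15 = 2.742511

2.7425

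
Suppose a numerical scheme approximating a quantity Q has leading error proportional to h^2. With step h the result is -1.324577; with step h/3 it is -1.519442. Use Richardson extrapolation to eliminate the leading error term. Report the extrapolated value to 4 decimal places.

-1.5438

The leading error scales as h^2; refining by a factor of 3 reduces it by 3^2 = 9.
Extrapolated value = (9·A(h/3) − A(h)) / (9 − 1)
= (9·(-1.519442) − (-1.324577)) / 8
= -12.350401 / 8 = -1.543800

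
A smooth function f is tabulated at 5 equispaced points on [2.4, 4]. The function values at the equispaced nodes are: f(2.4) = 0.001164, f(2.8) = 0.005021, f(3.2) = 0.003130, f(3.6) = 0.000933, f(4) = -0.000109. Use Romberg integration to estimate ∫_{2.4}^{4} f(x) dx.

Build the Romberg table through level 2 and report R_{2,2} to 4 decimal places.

R_{0,0} (trapezoid, 1 panel, h=1.6000): 0.000844
R_{1,0} (trapezoid, 2 panels, h=0.8000): 0.002926
R_{2,0} (trapezoid, 4 panels, h=0.4000): 0.003845
R_{1,1} = 0.002926 + (0.002926 − 0.000844)/3 = 0.003620
R_{2,1} = 0.003845 + (0.003845 − 0.002926)/3 = 0.004151
R_{2,2} = 0.004151 + (0.004151 − 0.003620)/15 = 0.004186

0.0042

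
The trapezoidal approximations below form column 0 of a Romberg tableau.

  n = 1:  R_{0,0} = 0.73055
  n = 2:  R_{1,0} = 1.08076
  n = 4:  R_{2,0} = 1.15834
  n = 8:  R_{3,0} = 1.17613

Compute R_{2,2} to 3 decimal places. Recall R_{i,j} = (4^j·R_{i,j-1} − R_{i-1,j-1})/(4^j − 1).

1.183

Richardson extrapolation on the trapezoidal column (denominator 4−1=3):
R_{1,1} = 1.08076 + (1.08076 − 0.73055)/3 = 1.19750
R_{2,1} = (4·1.15834 − 1.08076) / 3 = 1.18420
R_{2,2} = (16·1.18420 − 1.19750) / 15 = 1.18331
(Column j=1 coincides with Simpson's rule on the same nodes.)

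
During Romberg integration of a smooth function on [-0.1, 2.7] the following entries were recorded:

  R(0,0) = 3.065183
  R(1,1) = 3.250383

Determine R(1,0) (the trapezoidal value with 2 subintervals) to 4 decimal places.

From R(1,1) = (4·R(1,0) − R(0,0))/3, solve for R(1,0):
4·R(1,0) = 3·3.250383 + 3.065183 = 12.816332
R(1,0) = 3.204083

3.2041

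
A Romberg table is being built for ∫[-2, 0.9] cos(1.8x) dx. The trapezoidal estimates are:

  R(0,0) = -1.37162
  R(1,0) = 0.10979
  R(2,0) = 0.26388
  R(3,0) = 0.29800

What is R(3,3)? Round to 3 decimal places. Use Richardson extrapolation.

0.309

R(1,1) = 0.10979 + (0.10979 − (-1.37162))/3 = 0.60359
R(2,1) = 0.26388 + (0.26388 − 0.10979)/3 = 0.31524
R(3,1) = (4·0.29800 − 0.26388) / 3 = 0.30937
R(2,2) = 0.31524 + (0.31524 − 0.60359)/15 = 0.29602
R(3,2) = (16·0.30937 − 0.31524) / 15 = 0.30898
R(3,3) = 0.30898 + (0.30898 − 0.29602)/63 = 0.30919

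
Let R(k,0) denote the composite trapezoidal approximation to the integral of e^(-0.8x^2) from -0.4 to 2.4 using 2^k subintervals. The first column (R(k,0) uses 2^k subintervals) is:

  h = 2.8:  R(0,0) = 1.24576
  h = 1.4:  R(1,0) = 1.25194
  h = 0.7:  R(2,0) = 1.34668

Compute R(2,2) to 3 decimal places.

1.387

R(1,1) = (4·1.25194 − 1.24576) / 3 = 1.25400
R(2,1) = 1.34668 + (1.34668 − 1.25194)/3 = 1.37826
R(2,2) = 1.37826 + (1.37826 − 1.25400)/15 = 1.38654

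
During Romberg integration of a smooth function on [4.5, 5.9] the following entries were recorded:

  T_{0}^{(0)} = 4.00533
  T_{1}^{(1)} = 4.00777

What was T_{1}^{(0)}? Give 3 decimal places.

From T_{1}^{(1)} = (4·T_{1}^{(0)} − T_{0}^{(0)})/3, solve for T_{1}^{(0)}:
4·T_{1}^{(0)} = 3·4.00777 + 4.00533 = 16.02864
T_{1}^{(0)} = 4.00716

4.007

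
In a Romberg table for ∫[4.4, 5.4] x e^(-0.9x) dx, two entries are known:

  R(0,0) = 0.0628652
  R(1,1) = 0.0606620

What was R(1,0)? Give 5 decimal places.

From R(1,1) = (4·R(1,0) − R(0,0))/3, solve for R(1,0):
4·R(1,0) = 3·0.0606620 + 0.0628652 = 0.2448512
R(1,0) = 0.0612128

0.06121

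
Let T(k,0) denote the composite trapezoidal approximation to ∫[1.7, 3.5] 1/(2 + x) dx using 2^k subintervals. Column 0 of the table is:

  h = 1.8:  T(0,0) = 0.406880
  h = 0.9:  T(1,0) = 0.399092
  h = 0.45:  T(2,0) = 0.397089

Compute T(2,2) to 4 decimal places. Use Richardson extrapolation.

Richardson extrapolation on the trapezoidal column (denominator 4−1=3):
T(1,1) = (4·0.399092 − 0.406880) / 3 = 0.396496
T(2,1) = (4·0.397089 − 0.399092) / 3 = 0.396421
T(2,2) = 0.396421 + (0.396421 − 0.396496)/15 = 0.396416

0.3964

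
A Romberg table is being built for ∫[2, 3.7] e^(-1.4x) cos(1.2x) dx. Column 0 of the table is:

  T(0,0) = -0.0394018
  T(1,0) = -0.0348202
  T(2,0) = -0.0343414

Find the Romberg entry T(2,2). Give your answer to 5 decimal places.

-0.03424

T(1,1) = -0.0348202 + (-0.0348202 − (-0.0394018))/3 = -0.0332930
T(2,1) = -0.0343414 + (-0.0343414 − (-0.0348202))/3 = -0.0341818
T(2,2) = -0.0341818 + (-0.0341818 − (-0.0332930))/15 = -0.0342411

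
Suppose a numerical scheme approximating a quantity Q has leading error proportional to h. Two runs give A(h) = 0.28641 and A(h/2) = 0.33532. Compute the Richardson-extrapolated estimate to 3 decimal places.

0.384

The leading error scales as h; refining by a factor of 2 reduces it by 2^1 = 2.
Extrapolated value = (2·A(h/2) − A(h)) / (2 − 1)
= (2·0.33532 − 0.28641) / 1
= 0.38423 / 1 = 0.38423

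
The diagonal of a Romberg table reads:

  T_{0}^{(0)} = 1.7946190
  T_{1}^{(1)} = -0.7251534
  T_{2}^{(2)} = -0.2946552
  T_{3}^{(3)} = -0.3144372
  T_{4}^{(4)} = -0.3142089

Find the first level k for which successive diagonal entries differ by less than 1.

|T_{1}^{(1)} − T_{0}^{(0)}| = 2.5197724 ≥ 1
|T_{2}^{(2)} − T_{1}^{(1)}| = 0.4304982 < 1

k = 2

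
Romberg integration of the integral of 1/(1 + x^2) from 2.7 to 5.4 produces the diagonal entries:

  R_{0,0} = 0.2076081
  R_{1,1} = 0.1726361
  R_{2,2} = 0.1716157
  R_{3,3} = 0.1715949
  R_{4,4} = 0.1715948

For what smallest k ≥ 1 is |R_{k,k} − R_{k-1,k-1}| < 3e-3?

|R_{1,1} − R_{0,0}| = 0.0349720 ≥ 3e-3
|R_{2,2} − R_{1,1}| = 0.0010204 < 3e-3

k = 2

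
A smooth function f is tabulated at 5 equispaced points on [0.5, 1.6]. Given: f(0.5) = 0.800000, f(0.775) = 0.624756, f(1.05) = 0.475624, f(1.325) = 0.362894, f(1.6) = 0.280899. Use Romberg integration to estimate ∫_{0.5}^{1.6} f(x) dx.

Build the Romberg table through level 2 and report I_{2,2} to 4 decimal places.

I_{0,0} (trapezoid, 1 panel, h=1.1000): 0.594494
I_{1,0} (trapezoid, 2 panels, h=0.5500): 0.558840
I_{2,0} (trapezoid, 4 panels, h=0.2750): 0.551024
I_{1,1} = 0.558840 + (0.558840 − 0.594494)/3 = 0.546955
I_{2,1} = 0.551024 + (0.551024 − 0.558840)/3 = 0.548419
I_{2,2} = 0.548419 + (0.548419 − 0.546955)/15 = 0.548517

0.5485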